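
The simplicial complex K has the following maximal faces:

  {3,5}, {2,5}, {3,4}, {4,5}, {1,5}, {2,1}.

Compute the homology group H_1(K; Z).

H_1 ≅ Z^2.

K has 5 vertices, 6 edges.
rank ∂_1 = 4, rank ∂_2 = 0 ⇒ b_1 = 6 − 4 − 0 = 2. So H_1 = Z^2.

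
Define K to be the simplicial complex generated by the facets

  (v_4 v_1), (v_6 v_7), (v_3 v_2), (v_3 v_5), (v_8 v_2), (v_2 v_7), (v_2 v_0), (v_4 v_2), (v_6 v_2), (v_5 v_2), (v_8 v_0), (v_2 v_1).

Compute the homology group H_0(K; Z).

Take the total order v_0 < v_1 < v_2 < v_3 < v_4 < v_5 < v_6 < v_7 < v_8 on the vertex set. Then K (dimension 1) consists of the simplices:

  0-simplices (9): [v_0], [v_1], [v_2], [v_3], [v_4], [v_5], [v_6], [v_7], [v_8]
  1-simplices (12): [v_0,v_2], [v_0,v_8], [v_1,v_2], [v_1,v_4], [v_2,v_3], [v_2,v_4], [v_2,v_5], [v_2,v_6], [v_2,v_7], [v_2,v_8], [v_3,v_5], [v_6,v_7]

Hence C_0 ≅ Z^9, C_1 ≅ Z^12.

The boundary map ∂_1: C_1 → C_0 is given by ∂[p,q] = [q] − [p]. For instance
  ∂[v_1,v_2] = [v_2] − [v_1].
As a 9×12 matrix over Z this has rank 8, with invariant factors (1,1,1,1,1,1,1,1).

Computing H_k = (kernel of ∂_k) / (image of ∂_{k+1}):

  H_0: rank C_0 − rank ∂_1 = 9 − 8 = 1, and the invariant factors of ∂_1 are all 1, so H_0 ≅ Z.

(K is a triangulation of a wedge of 4 circles.)

H_0 ≅ Z.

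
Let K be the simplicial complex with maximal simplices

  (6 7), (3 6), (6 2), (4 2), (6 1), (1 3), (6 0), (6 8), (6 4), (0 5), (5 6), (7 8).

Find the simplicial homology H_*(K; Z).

H_0 ≅ Z,  H_1 ≅ Z^4.

We work with the vertex ordering 0 < 1 < 2 < 3 < 4 < 5 < 6 < 7 < 8. The simplices of K, each written with vertices in increasing order, are:

  0-simplices (9): [0], [1], [2], [3], [4], [5], [6], [7], [8]
  1-simplices (12): [0,5], [0,6], [1,3], [1,6], [2,4], [2,6], [3,6], [4,6], [5,6], [6,7], [6,8], [7,8]

Hence C_0 ≅ Z^9, C_1 ≅ Z^12.

Boundary ∂_1: C_1 → C_0 maps an edge to its endpoints' difference, ∂[p,q] = q − p.
This gives a 9×12 integer matrix of rank 8; reducing to Smith normal form yields diagonal entries (1,1,1,1,1,1,1,1).

Computing H_k = (kernel of ∂_k) / (image of ∂_{k+1}):

  H_0: rank C_0 − rank ∂_1 = 9 − 8 = 1, and the invariant factors of ∂_1 are all 1, so H_0 ≅ Z.
  H_1: rank ker ∂_1 − rank ∂_2 = (12 − 8) − 0 = 4, and there is no ∂_2, so H_1 ≅ Z^4.

(K is a triangulation of a wedge of 4 circles.)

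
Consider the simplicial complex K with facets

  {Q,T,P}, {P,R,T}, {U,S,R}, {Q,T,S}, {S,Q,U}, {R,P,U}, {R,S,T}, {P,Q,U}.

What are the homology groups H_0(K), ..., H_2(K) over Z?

Take the total order P < Q < R < S < T < U on the vertex set. Then K (dimension 2) consists of the simplices:

  0-simplices (6): P, Q, R, S, T, U
  1-simplices (12): PQ, PR, PT, PU, QS, QT, QU, RS, RT, RU, ST, SU
  2-simplices (8): PQT, PQU, PRT, PRU, QST, QSU, RST, RSU

giving chain groups C_0 ≅ Z^6, C_1 ≅ Z^12, C_2 ≅ Z^8.

The boundary map ∂_1: C_1 → C_0 sends each edge [p,q] (with p < q) to q − p. For instance
  ∂RS = S − R.
This gives a 6×12 integer matrix of rank 5; reducing to Smith normal form yields diagonal entries (1,1,1,1,1).

Boundary ∂_2: C_2 → C_1 maps a triangle to the signed sum of its edges. For instance
  ∂QST = ST − QT + QS,
  ∂QSU = SU − QU + QS.
As a 12×8 matrix over Z this has rank 7, with invariant factors (1,1,1,1,1,1,1).

Now H_k = ker ∂_k / im ∂_{k+1}, so:

  H_0: rank C_0 − rank ∂_1 = 6 − 5 = 1, and the invariant factors of ∂_1 are all 1, so H_0 ≅ Z.
  H_1: rank ker ∂_1 − rank ∂_2 = (12 − 5) − 7 = 0, and the invariant factors of ∂_2 are all 1, so H_1 ≅ 0.
  H_2: rank ker ∂_2 − rank ∂_3 = (8 − 7) − 0 = 1, and there is no ∂_3, so H_2 ≅ Z.

As a check, the Euler characteristic is 6 − 12 + 8 = 2, which agrees with 1 − 0 + 1 = 2.
(K is a triangulation of the 2-sphere S^2.)

H_0 = Z,  H_1 = 0,  H_2 = Z.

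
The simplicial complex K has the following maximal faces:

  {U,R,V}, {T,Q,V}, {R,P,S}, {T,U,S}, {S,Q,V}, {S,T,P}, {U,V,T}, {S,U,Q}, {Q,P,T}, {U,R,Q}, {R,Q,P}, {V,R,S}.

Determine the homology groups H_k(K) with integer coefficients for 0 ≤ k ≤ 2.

H_0 ≅ Z,  H_1 ≅ Z/2,  H_2 = 0.

Take the total order P < Q < R < S < T < U < V on the vertex set. Then K (dimension 2) consists of the simplices:

  0-simplices (7): P, Q, R, S, T, U, V
  1-simplices (18): PQ, PR, PS, PT, QR, QS, QT, QU, QV, RS, RU, RV, ST, SU, SV, TU, TV, UV
  2-simplices (12): PQR, PQT, PRS, PST, QRU, QSU, QSV, QTV, RSV, RUV, STU, TUV

Hence C_0 ≅ Z^7, C_1 ≅ Z^18, C_2 ≅ Z^12.

The boundary map ∂_1: C_1 → C_0 maps an edge to its endpoints' difference, ∂[p,q] = q − p.
As a 7×18 matrix over Z this has rank 6, with invariant factors (1,1,1,1,1,1).

The boundary map ∂_2: C_2 → C_1 maps a triangle to the signed sum of its edges. For instance
  ∂PQT = QT − PT + PQ,
  ∂PST = ST − PT + PS.
As a 18×12 matrix over Z this has rank 12, with invariant factors (1,1,1,1,1,1,1,1,1,1,1,2).

Now H_k = ker ∂_k / im ∂_{k+1}, so:

  H_0: rank C_0 − rank ∂_1 = 7 − 6 = 1, and the invariant factors of ∂_1 are all 1, so H_0 = Z.
  H_1: rank ker ∂_1 − rank ∂_2 = (18 − 6) − 12 = 0, and ∂_2 has invariant factor 2 > 1, so H_1 = Z/2.
  H_2: rank ker ∂_2 − rank ∂_3 = (12 − 12) − 0 = 0, and there is no ∂_3, so H_2 = 0.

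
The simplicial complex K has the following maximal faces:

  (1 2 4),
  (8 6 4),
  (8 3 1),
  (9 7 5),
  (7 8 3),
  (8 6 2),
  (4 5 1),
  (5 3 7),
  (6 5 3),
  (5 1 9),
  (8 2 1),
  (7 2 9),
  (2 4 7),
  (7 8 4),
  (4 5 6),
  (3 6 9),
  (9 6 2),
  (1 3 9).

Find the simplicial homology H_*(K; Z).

K has 9 vertices, 27 edges, 18 triangles.
rank ∂_0 = 0, rank ∂_1 = 8 ⇒ b_0 = 9 − 0 − 8 = 1; all invariant factors of ∂_1 are 1 so no torsion. So H_0 ≅ Z.
rank ∂_1 = 8, rank ∂_2 = 18 ⇒ b_1 = 27 − 8 − 18 = 1; ∂_2 has invariant factor(s) [2] giving torsion. So H_1 ≅ Z ⊕ Z/2.
rank ∂_2 = 18, rank ∂_3 = 0 ⇒ b_2 = 18 − 18 − 0 = 0. So H_2 ≅ 0.

H_0 ≅ Z,  H_1 ≅ Z ⊕ Z/2,  H_2 = 0.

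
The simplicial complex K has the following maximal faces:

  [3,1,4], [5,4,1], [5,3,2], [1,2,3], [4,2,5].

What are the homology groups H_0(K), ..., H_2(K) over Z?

H_0 = Z,  H_1 = Z,  H_2 = 0.

Order the vertices as 1 < 2 < 3 < 4 < 5. Listing each simplex with vertices in this order, K has dimension 2 with simplices:

  0-simplices (5): [1], [2], [3], [4], [5]
  1-simplices (10): [1,2], [1,3], [1,4], [1,5], [2,3], [2,4], [2,5], [3,4], [3,5], [4,5]
  2-simplices (5): [1,2,3], [1,3,4], [1,4,5], [2,3,5], [2,4,5]

so the chain groups are C_0 ≅ Z^5, C_1 ≅ Z^10, C_2 ≅ Z^5.

Boundary ∂_1: C_1 → C_0 sends each edge [p,q] (with p < q) to q − p. For instance
  ∂[3,4] = [4] − [3].
The resulting 5×10 matrix has rank 4, and its Smith normal form has invariant factors (1,1,1,1).

The boundary map ∂_2: C_2 → C_1 sends each 2-simplex [p,q,r] to [q,r] − [p,r] + [p,q]. For instance
  ∂[2,4,5] = [4,5] − [2,5] + [2,4],
  ∂[1,2,3] = [2,3] − [1,3] + [1,2].
As a 10×5 matrix over Z this has rank 5, with invariant factors (1,1,1,1,1).

From H_k ≅ ker(∂_k) / im(∂_{k+1}) we obtain:

  H_0: rank C_0 − rank ∂_1 = 5 − 4 = 1, and the invariant factors of ∂_1 are all 1, so H_0 = Z.
  H_1: rank ker ∂_1 − rank ∂_2 = (10 − 4) − 5 = 1, and the invariant factors of ∂_2 are all 1, so H_1 = Z.
  H_2: rank ker ∂_2 − rank ∂_3 = (5 − 5) − 0 = 0, and there is no ∂_3, so H_2 = 0.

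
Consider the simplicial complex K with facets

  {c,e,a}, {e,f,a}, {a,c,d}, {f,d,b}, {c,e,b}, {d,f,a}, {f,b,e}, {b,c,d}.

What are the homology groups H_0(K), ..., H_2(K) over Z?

Order the vertices as a < b < c < d < e < f. Listing each simplex with vertices in this order, K has dimension 2 with simplices:

  0-simplices (6): a, b, c, d, e, f
  1-simplices (12): ac, ad, ae, af, bc, bd, be, bf, cd, ce, df, ef
  2-simplices (8): acd, ace, adf, aef, bcd, bce, bdf, bef

Hence C_0 ≅ Z^6, C_1 ≅ Z^12, C_2 ≅ Z^8.

Boundary ∂_1: C_1 → C_0 maps an edge to its endpoints' difference, ∂[p,q] = q − p. For instance
  ∂ae = e − a.
As a 6×12 matrix over Z this has rank 5, with invariant factors (1,1,1,1,1).

The boundary map ∂_2: C_2 → C_1 acts by ∂[p,q,r] = [q,r] − [p,r] + [p,q]. For instance
  ∂acd = cd − ad + ac,
  ∂bdf = df − bf + bd.
The 12×8 boundary matrix has rank 7 and Smith normal form diag(1,1,1,1,1,1,1).

Computing H_k = (kernel of ∂_k) / (image of ∂_{k+1}):

  H_0: rank C_0 − rank ∂_1 = 6 − 5 = 1, and the invariant factors of ∂_1 are all 1, so H_0 = Z.
  H_1: rank ker ∂_1 − rank ∂_2 = (12 − 5) − 7 = 0, and the invariant factors of ∂_2 are all 1, so H_1 = 0.
  H_2: rank ker ∂_2 − rank ∂_3 = (8 − 7) − 0 = 1, and there is no ∂_3, so H_2 = Z.

As a check, the Euler characteristic is 6 − 12 + 8 = 2, which agrees with 1 − 0 + 1 = 2.
(K is a triangulation of the 2-sphere S^2.)

H_0 ≅ Z,  H_1 = 0,  H_2 ≅ Z.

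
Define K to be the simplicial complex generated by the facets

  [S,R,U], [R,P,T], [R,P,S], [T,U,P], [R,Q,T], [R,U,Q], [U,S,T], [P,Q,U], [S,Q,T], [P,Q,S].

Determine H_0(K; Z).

We work with the vertex ordering P < Q < R < S < T < U. The simplices of K, each written with vertices in increasing order, are:

  0-simplices (6): P, Q, R, S, T, U
  1-simplices (15): PQ, PR, PS, PT, PU, QR, QS, QT, QU, RS, RT, RU, ST, SU, TU
  2-simplices (10): PQS, PQU, PRS, PRT, PTU, QRT, QRU, QST, RSU, STU

so the chain groups are C_0 ≅ Z^6, C_1 ≅ Z^15, C_2 ≅ Z^10.

The boundary map ∂_1: C_1 → C_0 sends each edge [p,q] (with p < q) to q − p. For instance
  ∂TU = U − T.
The resulting 6×15 matrix has rank 5, and its Smith normal form has invariant factors (1,1,1,1,1).

Boundary ∂_2: C_2 → C_1 sends each 2-simplex [p,q,r] to [q,r] − [p,r] + [p,q]. For instance
  ∂PQS = QS − PS + PQ,
  ∂STU = TU − SU + ST.
The 15×10 boundary matrix has rank 10 and Smith normal form diag(1,1,1,1,1,1,1,1,1,2).

Computing H_k = (kernel of ∂_k) / (image of ∂_{k+1}):

  H_0: rank C_0 − rank ∂_1 = 6 − 5 = 1, and the invariant factors of ∂_1 are all 1, so H_0 ≅ Z.

H_0 = Z.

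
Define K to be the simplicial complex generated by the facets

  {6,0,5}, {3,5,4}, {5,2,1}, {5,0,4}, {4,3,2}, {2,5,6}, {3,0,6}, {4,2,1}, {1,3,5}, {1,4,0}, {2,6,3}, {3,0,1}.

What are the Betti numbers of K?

b_0 = 1, b_1 = 0, b_2 = 0.

We work with the vertex ordering 0 < 1 < 2 < 3 < 4 < 5 < 6. The simplices of K, each written with vertices in increasing order, are:

  0-simplices (7): [0], [1], [2], [3], [4], [5], [6]
  1-simplices (18): [0,1], [0,3], [0,4], [0,5], [0,6], [1,2], [1,3], [1,4], [1,5], [2,3], [2,4], [2,5], [2,6], [3,4], [3,5], [3,6], [4,5], [5,6]
  2-simplices (12): [0,1,3], [0,1,4], [0,3,6], [0,4,5], [0,5,6], [1,2,4], [1,2,5], [1,3,5], [2,3,4], [2,3,6], [2,5,6], [3,4,5]

Hence C_0 ≅ Z^7, C_1 ≅ Z^18, C_2 ≅ Z^12.

∂_1: C_1 → C_0 sends each edge [p,q] (with p < q) to q − p. For instance
  ∂[3,6] = [6] − [3].
The resulting 7×18 matrix has rank 6, and its Smith normal form has invariant factors (1,1,1,1,1,1).

Boundary ∂_2: C_2 → C_1 acts by ∂[p,q,r] = [q,r] − [p,r] + [p,q]. For instance
  ∂[2,3,6] = [3,6] − [2,6] + [2,3],
  ∂[2,3,4] = [3,4] − [2,4] + [2,3].
As a 18×12 matrix over Z this has rank 12, with invariant factors (1,1,1,1,1,1,1,1,1,1,1,2).

Reading off H_k = ker ∂_k / im ∂_{k+1}:

  H_0: rank C_0 − rank ∂_1 = 7 − 6 = 1, and the invariant factors of ∂_1 are all 1, so H_0 ≅ Z.
  H_1: rank ker ∂_1 − rank ∂_2 = (18 − 6) − 12 = 0, and ∂_2 has invariant factor 2 > 1, so H_1 ≅ Z/2.
  H_2: rank ker ∂_2 − rank ∂_3 = (12 − 12) − 0 = 0, and there is no ∂_3, so H_2 ≅ 0.

As a check, the Euler characteristic is 7 − 18 + 12 = 1, which agrees with 1 − 0 + 0 = 1.

Hence the Betti numbers are b_0 = 1, b_1 = 0, b_2 = 0.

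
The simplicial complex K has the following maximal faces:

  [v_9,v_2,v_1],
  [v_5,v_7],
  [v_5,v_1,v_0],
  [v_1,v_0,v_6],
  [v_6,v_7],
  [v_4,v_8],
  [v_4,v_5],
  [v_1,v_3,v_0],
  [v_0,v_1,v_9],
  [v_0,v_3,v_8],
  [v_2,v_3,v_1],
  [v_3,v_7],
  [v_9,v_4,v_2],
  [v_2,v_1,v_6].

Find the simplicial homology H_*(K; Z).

Order the vertices as v_0 < v_1 < v_2 < v_3 < v_4 < v_5 < v_6 < v_7 < v_8 < v_9. Listing each simplex with vertices in this order, K has dimension 2 with simplices:

  0-simplices (10): [v_0], [v_1], [v_2], [v_3], [v_4], [v_5], [v_6], [v_7], [v_8], [v_9]
  1-simplices (22): (22 of them)
  2-simplices (9): [v_0,v_1,v_3], [v_0,v_1,v_5], [v_0,v_1,v_6], [v_0,v_1,v_9], [v_0,v_3,v_8], [v_1,v_2,v_3], [v_1,v_2,v_6], [v_1,v_2,v_9], [v_2,v_4,v_9]

Hence C_0 ≅ Z^10, C_1 ≅ Z^22, C_2 ≅ Z^9.

Boundary ∂_1: C_1 → C_0 sends each edge [p,q] (with p < q) to q − p.
The 10×22 boundary matrix has rank 9 and Smith normal form diag(1,1,1,1,1,1,1,1,1).

The boundary map ∂_2: C_2 → C_1 sends each 2-simplex [p,q,r] to [q,r] − [p,r] + [p,q]. For instance
  ∂[v_0,v_3,v_8] = [v_3,v_8] − [v_0,v_8] + [v_0,v_3],
  ∂[v_2,v_4,v_9] = [v_4,v_9] − [v_2,v_9] + [v_2,v_4].
The resulting 22×9 matrix has rank 9, and its Smith normal form has invariant factors (1,1,1,1,1,1,1,1,1).

Now H_k = ker ∂_k / im ∂_{k+1}, so:

  H_0: rank C_0 − rank ∂_1 = 10 − 9 = 1, and the invariant factors of ∂_1 are all 1, so H_0 ≅ Z.
  H_1: rank ker ∂_1 − rank ∂_2 = (22 − 9) − 9 = 4, and the invariant factors of ∂_2 are all 1, so H_1 ≅ Z^4.
  H_2: rank ker ∂_2 − rank ∂_3 = (9 − 9) − 0 = 0, and there is no ∂_3, so H_2 ≅ 0.

H_0 = Z,  H_1 = Z^4,  H_2 = 0.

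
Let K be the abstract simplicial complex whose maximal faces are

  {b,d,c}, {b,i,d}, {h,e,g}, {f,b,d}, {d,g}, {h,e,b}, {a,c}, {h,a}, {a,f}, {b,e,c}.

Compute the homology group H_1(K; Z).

H_1 = Z^3.

Take the total order a < b < c < d < e < f < g < h < i on the vertex set. Then K (dimension 2) consists of the simplices:

  0-simplices (9): a, b, c, d, e, f, g, h, i
  1-simplices (17): ac, af, ah, bc, bd, be, bf, bh, bi, cd, ce, df, dg, di, eg, eh, gh
  2-simplices (6): bcd, bce, bdf, bdi, beh, egh

Hence C_0 ≅ Z^9, C_1 ≅ Z^17, C_2 ≅ Z^6.

Boundary ∂_1: C_1 → C_0 is given by ∂[p,q] = [q] − [p].
The 9×17 boundary matrix has rank 8 and Smith normal form diag(1,1,1,1,1,1,1,1).

The boundary map ∂_2: C_2 → C_1 sends each 2-simplex [p,q,r] to [q,r] − [p,r] + [p,q]. For instance
  ∂beh = eh − bh + be,
  ∂bce = ce − be + bc.
The 17×6 boundary matrix has rank 6 and Smith normal form diag(1,1,1,1,1,1).

Reading off H_k = ker ∂_k / im ∂_{k+1}:

  H_1: rank ker ∂_1 − rank ∂_2 = (17 − 8) − 6 = 3, and the invariant factors of ∂_2 are all 1, so H_1 = Z^3.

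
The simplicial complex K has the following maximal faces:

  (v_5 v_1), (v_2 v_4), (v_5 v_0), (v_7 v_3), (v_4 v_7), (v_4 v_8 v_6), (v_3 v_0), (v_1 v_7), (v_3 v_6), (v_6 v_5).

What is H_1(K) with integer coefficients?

Take the total order v_0 < v_1 < v_2 < v_3 < v_4 < v_5 < v_6 < v_7 < v_8 on the vertex set. Then K (dimension 2) consists of the simplices:

  0-simplices (9): [v_0], [v_1], [v_2], [v_3], [v_4], [v_5], [v_6], [v_7], [v_8]
  1-simplices (12): [v_0,v_3], [v_0,v_5], [v_1,v_5], [v_1,v_7], [v_2,v_4], [v_3,v_6], [v_3,v_7], [v_4,v_6], [v_4,v_7], [v_4,v_8], [v_5,v_6], [v_6,v_8]
  2-simplices (1): [v_4,v_6,v_8]

giving chain groups C_0 ≅ Z^9, C_1 ≅ Z^12, C_2 ≅ Z^1.

The boundary map ∂_1: C_1 → C_0 maps an edge to its endpoints' difference, ∂[p,q] = q − p. For instance
  ∂[v_4,v_6] = [v_6] − [v_4].
The resulting 9×12 matrix has rank 8, and its Smith normal form has invariant factors (1,1,1,1,1,1,1,1).

The boundary map ∂_2: C_2 → C_1 sends each 2-simplex [p,q,r] to [q,r] − [p,r] + [p,q]. For instance
  ∂[v_4,v_6,v_8] = [v_6,v_8] − [v_4,v_8] + [v_4,v_6].
The 12×1 boundary matrix has rank 1 and Smith normal form diag(1).

Computing H_k = (kernel of ∂_k) / (image of ∂_{k+1}):

  H_1: rank ker ∂_1 − rank ∂_2 = (12 − 8) − 1 = 3, and the invariant factors of ∂_2 are all 1, so H_1 = Z^3.

H_1 = Z^3.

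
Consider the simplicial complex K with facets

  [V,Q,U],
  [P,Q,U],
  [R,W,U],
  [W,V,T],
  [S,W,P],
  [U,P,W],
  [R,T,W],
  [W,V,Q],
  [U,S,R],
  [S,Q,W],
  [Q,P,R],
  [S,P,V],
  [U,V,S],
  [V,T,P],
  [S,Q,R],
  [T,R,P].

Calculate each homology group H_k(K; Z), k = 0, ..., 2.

H_0 = Z,  H_1 = Z^2,  H_2 = Z.

K has 8 vertices, 24 edges, 16 triangles.
rank ∂_0 = 0, rank ∂_1 = 7 ⇒ b_0 = 8 − 0 − 7 = 1; all invariant factors of ∂_1 are 1 so no torsion. So H_0 ≅ Z.
rank ∂_1 = 7, rank ∂_2 = 15 ⇒ b_1 = 24 − 7 − 15 = 2; all invariant factors of ∂_2 are 1 so no torsion. So H_1 ≅ Z^2.
rank ∂_2 = 15, rank ∂_3 = 0 ⇒ b_2 = 16 − 15 − 0 = 1. So H_2 ≅ Z.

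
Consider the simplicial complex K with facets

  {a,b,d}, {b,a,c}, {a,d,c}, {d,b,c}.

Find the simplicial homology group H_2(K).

H_2 = Z.

Fix the vertex order a < b < c < d and write every simplex with vertices in increasing order. Then dim K = 2 and the simplices of K are:

  0-simplices (4): a, b, c, d
  1-simplices (6): ab, ac, ad, bc, bd, cd
  2-simplices (4): abc, abd, acd, bcd

so the chain groups are C_0 ≅ Z^4, C_1 ≅ Z^6, C_2 ≅ Z^4.

The boundary map ∂_1: C_1 → C_0 maps an edge to its endpoints' difference, ∂[p,q] = q − p. For instance
  ∂cd = d − c.
As a 4×6 matrix over Z this has rank 3, with invariant factors (1,1,1).

∂_2: C_2 → C_1 acts by ∂[p,q,r] = [q,r] − [p,r] + [p,q]. For instance
  ∂abd = bd − ad + ab,
  ∂abc = bc − ac + ab.
This gives a 6×4 integer matrix of rank 3; reducing to Smith normal form yields diagonal entries (1,1,1).

From H_k ≅ ker(∂_k) / im(∂_{k+1}) we obtain:

  H_2: rank ker ∂_2 − rank ∂_3 = (4 − 3) − 0 = 1, and there is no ∂_3, so H_2 ≅ Z.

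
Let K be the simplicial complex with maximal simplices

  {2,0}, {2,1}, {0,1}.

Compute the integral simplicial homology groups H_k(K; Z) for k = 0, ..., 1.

We work with the vertex ordering 0 < 1 < 2. The simplices of K, each written with vertices in increasing order, are:

  0-simplices (3): [0], [1], [2]
  1-simplices (3): [0,1], [0,2], [1,2]

Hence C_0 ≅ Z^3, C_1 ≅ Z^3.

∂_1: C_1 → C_0 maps an edge to its endpoints' difference, ∂[p,q] = q − p.
The resulting 3×3 matrix has rank 2, and its Smith normal form has invariant factors (1,1).

Reading off H_k = ker ∂_k / im ∂_{k+1}:

  H_0: rank C_0 − rank ∂_1 = 3 − 2 = 1, and the invariant factors of ∂_1 are all 1, so H_0 ≅ Z.
  H_1: rank ker ∂_1 − rank ∂_2 = (3 − 2) − 0 = 1, and there is no ∂_2, so H_1 ≅ Z.

As a check, the Euler characteristic is 3 − 3 = 0, which agrees with 1 − 1 = 0.

H_0 ≅ Z,  H_1 ≅ Z.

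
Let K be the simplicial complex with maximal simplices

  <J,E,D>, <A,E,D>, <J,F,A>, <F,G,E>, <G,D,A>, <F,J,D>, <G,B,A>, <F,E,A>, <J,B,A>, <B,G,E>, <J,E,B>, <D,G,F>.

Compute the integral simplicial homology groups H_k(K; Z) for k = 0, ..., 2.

H_0 ≅ Z,  H_1 ≅ Z/2,  H_2 = 0.

We work with the vertex ordering A < B < D < E < F < G < J. The simplices of K, each written with vertices in increasing order, are:

  0-simplices (7): A, B, D, E, F, G, J
  1-simplices (18): AB, AD, AE, AF, AG, AJ, BE, BG, BJ, DE, DF, DG, DJ, EF, EG, EJ, FG, FJ
  2-simplices (12): ABG, ABJ, ADE, ADG, AEF, AFJ, BEG, BEJ, DEJ, DFG, DFJ, EFG

giving chain groups C_0 ≅ Z^7, C_1 ≅ Z^18, C_2 ≅ Z^12.

Boundary ∂_1: C_1 → C_0 maps an edge to its endpoints' difference, ∂[p,q] = q − p.
The resulting 7×18 matrix has rank 6, and its Smith normal form has invariant factors (1,1,1,1,1,1).

The boundary map ∂_2: C_2 → C_1 maps a triangle to the signed sum of its edges. For instance
  ∂ADG = DG − AG + AD,
  ∂DFG = FG − DG + DF.
The 18×12 boundary matrix has rank 12 and Smith normal form diag(1,1,1,1,1,1,1,1,1,1,1,2).

Reading off H_k = ker ∂_k / im ∂_{k+1}:

  H_0: rank C_0 − rank ∂_1 = 7 − 6 = 1, and the invariant factors of ∂_1 are all 1, so H_0 ≅ Z.
  H_1: rank ker ∂_1 − rank ∂_2 = (18 − 6) − 12 = 0, and ∂_2 has invariant factor 2 > 1, so H_1 ≅ Z/2.
  H_2: rank ker ∂_2 − rank ∂_3 = (12 − 12) − 0 = 0, and there is no ∂_3, so H_2 ≅ 0.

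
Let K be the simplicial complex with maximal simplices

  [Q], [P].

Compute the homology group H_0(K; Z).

H_0 = Z^2.

K has 2 vertices.
rank ∂_0 = 0, rank ∂_1 = 0 ⇒ b_0 = 2 − 0 − 0 = 2. So H_0 ≅ Z^2.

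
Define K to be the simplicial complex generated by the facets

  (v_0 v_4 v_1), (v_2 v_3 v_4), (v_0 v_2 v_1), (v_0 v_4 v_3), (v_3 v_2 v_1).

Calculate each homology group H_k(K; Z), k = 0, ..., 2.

H_0 ≅ Z,  H_1 ≅ Z,  H_2 = 0.

Fix the vertex order v_0 < v_1 < v_2 < v_3 < v_4 and write every simplex with vertices in increasing order. Then dim K = 2 and the simplices of K are:

  0-simplices (5): [v_0], [v_1], [v_2], [v_3], [v_4]
  1-simplices (10): [v_0,v_1], [v_0,v_2], [v_0,v_3], [v_0,v_4], [v_1,v_2], [v_1,v_3], [v_1,v_4], [v_2,v_3], [v_2,v_4], [v_3,v_4]
  2-simplices (5): [v_0,v_1,v_2], [v_0,v_1,v_4], [v_0,v_3,v_4], [v_1,v_2,v_3], [v_2,v_3,v_4]

so the chain groups are C_0 ≅ Z^5, C_1 ≅ Z^10, C_2 ≅ Z^5.

The boundary map ∂_1: C_1 → C_0 maps an edge to its endpoints' difference, ∂[p,q] = q − p.
The 5×10 boundary matrix has rank 4 and Smith normal form diag(1,1,1,1).

Boundary ∂_2: C_2 → C_1 maps a triangle to the signed sum of its edges. For instance
  ∂[v_0,v_3,v_4] = [v_3,v_4] − [v_0,v_4] + [v_0,v_3],
  ∂[v_0,v_1,v_4] = [v_1,v_4] − [v_0,v_4] + [v_0,v_1].
This gives a 10×5 integer matrix of rank 5; reducing to Smith normal form yields diagonal entries (1,1,1,1,1).

Computing H_k = (kernel of ∂_k) / (image of ∂_{k+1}):

  H_0: rank C_0 − rank ∂_1 = 5 − 4 = 1, and the invariant factors of ∂_1 are all 1, so H_0 ≅ Z.
  H_1: rank ker ∂_1 − rank ∂_2 = (10 − 4) − 5 = 1, and the invariant factors of ∂_2 are all 1, so H_1 ≅ Z.
  H_2: rank ker ∂_2 − rank ∂_3 = (5 − 5) − 0 = 0, and there is no ∂_3, so H_2 ≅ 0.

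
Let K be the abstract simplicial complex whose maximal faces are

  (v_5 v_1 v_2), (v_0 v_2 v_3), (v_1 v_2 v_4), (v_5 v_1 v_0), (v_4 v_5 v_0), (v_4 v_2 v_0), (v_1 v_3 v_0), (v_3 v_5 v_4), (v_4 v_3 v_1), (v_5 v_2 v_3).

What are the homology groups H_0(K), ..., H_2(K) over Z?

H_0 ≅ Z,  H_1 ≅ Z/2Z,  H_2 = 0.

Order the vertices as v_0 < v_1 < v_2 < v_3 < v_4 < v_5. Listing each simplex with vertices in this order, K has dimension 2 with simplices:

  0-simplices (6): [v_0], [v_1], [v_2], [v_3], [v_4], [v_5]
  1-simplices (15): (15 of them)
  2-simplices (10): [v_0,v_1,v_3], [v_0,v_1,v_5], [v_0,v_2,v_3], [v_0,v_2,v_4], [v_0,v_4,v_5], [v_1,v_2,v_4], [v_1,v_2,v_5], [v_1,v_3,v_4], [v_2,v_3,v_5], [v_3,v_4,v_5]

giving chain groups C_0 ≅ Z^6, C_1 ≅ Z^15, C_2 ≅ Z^10.

Boundary ∂_1: C_1 → C_0 maps an edge to its endpoints' difference, ∂[p,q] = q − p.
As a 6×15 matrix over Z this has rank 5, with invariant factors (1,1,1,1,1).

∂_2: C_2 → C_1 acts by ∂[p,q,r] = [q,r] − [p,r] + [p,q]. For instance
  ∂[v_0,v_1,v_5] = [v_1,v_5] − [v_0,v_5] + [v_0,v_1],
  ∂[v_0,v_2,v_3] = [v_2,v_3] − [v_0,v_3] + [v_0,v_2].
As a 15×10 matrix over Z this has rank 10, with invariant factors (1,1,1,1,1,1,1,1,1,2).

Reading off H_k = ker ∂_k / im ∂_{k+1}:

  H_0: rank C_0 − rank ∂_1 = 6 − 5 = 1, and the invariant factors of ∂_1 are all 1, so H_0 = Z.
  H_1: rank ker ∂_1 − rank ∂_2 = (15 − 5) − 10 = 0, and ∂_2 has invariant factor 2 > 1, so H_1 = Z/2Z.
  H_2: rank ker ∂_2 − rank ∂_3 = (10 − 10) − 0 = 0, and there is no ∂_3, so H_2 = 0.

(K is a triangulation of the real projective plane RP^2.)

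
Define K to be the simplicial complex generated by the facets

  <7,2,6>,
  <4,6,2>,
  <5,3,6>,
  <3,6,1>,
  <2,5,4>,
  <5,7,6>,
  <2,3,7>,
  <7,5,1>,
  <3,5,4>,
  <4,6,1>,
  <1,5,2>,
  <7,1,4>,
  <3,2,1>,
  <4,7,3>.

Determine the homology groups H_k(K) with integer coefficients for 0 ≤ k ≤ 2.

H_0 = Z,  H_1 = Z^2,  H_2 = Z.

Fix the vertex order 1 < 2 < 3 < 4 < 5 < 6 < 7 and write every simplex with vertices in increasing order. Then dim K = 2 and the simplices of K are:

  0-simplices (7): [1], [2], [3], [4], [5], [6], [7]
  1-simplices (21): [1,2], [1,3], [1,4], [1,5], [1,6], [1,7], [2,3], [2,4], [2,5], [2,6], [2,7], [3,4], [3,5], [3,6], [3,7], [4,5], [4,6], [4,7], [5,6], [5,7], [6,7]
  2-simplices (14): [1,2,3], [1,2,5], [1,3,6], [1,4,6], [1,4,7], [1,5,7], [2,3,7], [2,4,5], [2,4,6], [2,6,7], [3,4,5], [3,4,7], [3,5,6], [5,6,7]

Hence C_0 ≅ Z^7, C_1 ≅ Z^21, C_2 ≅ Z^14.

The boundary map ∂_1: C_1 → C_0 sends each edge [p,q] (with p < q) to q − p.
As a 7×21 matrix over Z this has rank 6, with invariant factors (1,1,1,1,1,1).

∂_2: C_2 → C_1 maps a triangle to the signed sum of its edges. For instance
  ∂[1,5,7] = [5,7] − [1,7] + [1,5],
  ∂[3,4,5] = [4,5] − [3,5] + [3,4].
The resulting 21×14 matrix has rank 13, and its Smith normal form has invariant factors (1,1,1,1,1,1,1,1,1,1,1,1,1).

Reading off H_k = ker ∂_k / im ∂_{k+1}:

  H_0: rank C_0 − rank ∂_1 = 7 − 6 = 1, and the invariant factors of ∂_1 are all 1, so H_0 ≅ Z.
  H_1: rank ker ∂_1 − rank ∂_2 = (21 − 6) − 13 = 2, and the invariant factors of ∂_2 are all 1, so H_1 ≅ Z^2.
  H_2: rank ker ∂_2 − rank ∂_3 = (14 − 13) − 0 = 1, and there is no ∂_3, so H_2 ≅ Z.

As a check, the Euler characteristic is 7 − 21 + 14 = 0, which agrees with 1 − 2 + 1 = 0.
(K is a triangulation of the torus T^2.)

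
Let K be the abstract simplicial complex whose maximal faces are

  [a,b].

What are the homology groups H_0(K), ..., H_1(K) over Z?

We work with the vertex ordering a < b. The simplices of K, each written with vertices in increasing order, are:

  0-simplices (2): a, b
  1-simplices (1): ab

so the chain groups are C_0 ≅ Z^2, C_1 ≅ Z^1.

The boundary map ∂_1: C_1 → C_0 sends each edge [p,q] (with p < q) to q − p. For instance
  ∂ab = b − a.
As a 2×1 matrix over Z this has rank 1, with invariant factors (1).

Now H_k = ker ∂_k / im ∂_{k+1}, so:

  H_0: rank C_0 − rank ∂_1 = 2 − 1 = 1, and the invariant factors of ∂_1 are all 1, so H_0 ≅ Z.
  H_1: rank ker ∂_1 − rank ∂_2 = (1 − 1) − 0 = 0, and there is no ∂_2, so H_1 ≅ 0.

(K is a triangulation of the 1-simplex.)

H_0 ≅ Z,  H_1 = 0.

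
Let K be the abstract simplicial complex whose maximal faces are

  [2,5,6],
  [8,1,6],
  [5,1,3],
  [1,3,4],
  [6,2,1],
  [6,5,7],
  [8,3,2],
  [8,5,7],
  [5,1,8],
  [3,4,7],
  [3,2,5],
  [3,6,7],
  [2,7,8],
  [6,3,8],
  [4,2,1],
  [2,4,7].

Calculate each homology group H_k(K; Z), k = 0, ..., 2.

H_0 = Z,  H_1 = Z^2,  H_2 = Z.

Take the total order 1 < 2 < 3 < 4 < 5 < 6 < 7 < 8 on the vertex set. Then K (dimension 2) consists of the simplices:

  0-simplices (8): [1], [2], [3], [4], [5], [6], [7], [8]
  1-simplices (24): (24 of them)
  2-simplices (16): [1,2,4], [1,2,6], [1,3,4], [1,3,5], [1,5,8], [1,6,8], [2,3,5], [2,3,8], [2,4,7], [2,5,6], [2,7,8], [3,4,7], [3,6,7], [3,6,8], [5,6,7], [5,7,8]

Hence C_0 ≅ Z^8, C_1 ≅ Z^24, C_2 ≅ Z^16.

∂_1: C_1 → C_0 maps an edge to its endpoints' difference, ∂[p,q] = q − p. For instance
  ∂[6,7] = [7] − [6].
The 8×24 boundary matrix has rank 7 and Smith normal form diag(1,1,1,1,1,1,1).

∂_2: C_2 → C_1 acts by ∂[p,q,r] = [q,r] − [p,r] + [p,q]. For instance
  ∂[2,5,6] = [5,6] − [2,6] + [2,5],
  ∂[1,2,4] = [2,4] − [1,4] + [1,2].
The resulting 24×16 matrix has rank 15, and its Smith normal form has invariant factors (1,1,1,1,1,1,1,1,1,1,1,1,1,1,1).

Reading off H_k = ker ∂_k / im ∂_{k+1}:

  H_0: rank C_0 − rank ∂_1 = 8 − 7 = 1, and the invariant factors of ∂_1 are all 1, so H_0 = Z.
  H_1: rank ker ∂_1 − rank ∂_2 = (24 − 7) − 15 = 2, and the invariant factors of ∂_2 are all 1, so H_1 = Z^2.
  H_2: rank ker ∂_2 − rank ∂_3 = (16 − 15) − 0 = 1, and there is no ∂_3, so H_2 = Z.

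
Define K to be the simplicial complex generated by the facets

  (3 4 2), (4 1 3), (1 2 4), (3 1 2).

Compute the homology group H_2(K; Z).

H_2 = Z.

Take the total order 1 < 2 < 3 < 4 on the vertex set. Then K (dimension 2) consists of the simplices:

  0-simplices (4): [1], [2], [3], [4]
  1-simplices (6): [1,2], [1,3], [1,4], [2,3], [2,4], [3,4]
  2-simplices (4): [1,2,3], [1,2,4], [1,3,4], [2,3,4]

Hence C_0 ≅ Z^4, C_1 ≅ Z^6, C_2 ≅ Z^4.

Boundary ∂_1: C_1 → C_0 sends each edge [p,q] (with p < q) to q − p. For instance
  ∂[1,2] = [2] − [1].
The resulting 4×6 matrix has rank 3, and its Smith normal form has invariant factors (1,1,1).

Boundary ∂_2: C_2 → C_1 acts by ∂[p,q,r] = [q,r] − [p,r] + [p,q]. For instance
  ∂[1,2,4] = [2,4] − [1,4] + [1,2],
  ∂[1,2,3] = [2,3] − [1,3] + [1,2].
This gives a 6×4 integer matrix of rank 3; reducing to Smith normal form yields diagonal entries (1,1,1).

Computing H_k = (kernel of ∂_k) / (image of ∂_{k+1}):

  H_2: rank ker ∂_2 − rank ∂_3 = (4 − 3) − 0 = 1, and there is no ∂_3, so H_2 ≅ Z.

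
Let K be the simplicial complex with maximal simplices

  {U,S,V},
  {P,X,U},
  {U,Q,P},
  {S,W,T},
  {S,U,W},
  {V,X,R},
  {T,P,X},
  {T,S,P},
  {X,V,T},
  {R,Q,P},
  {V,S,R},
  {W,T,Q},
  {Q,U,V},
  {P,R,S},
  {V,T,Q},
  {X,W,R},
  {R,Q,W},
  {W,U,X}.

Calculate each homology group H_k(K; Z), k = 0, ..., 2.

K has 9 vertices, 27 edges, 18 triangles.
rank ∂_0 = 0, rank ∂_1 = 8 ⇒ b_0 = 9 − 0 − 8 = 1; all invariant factors of ∂_1 are 1 so no torsion. So H_0 = Z.
rank ∂_1 = 8, rank ∂_2 = 17 ⇒ b_1 = 27 − 8 − 17 = 2; all invariant factors of ∂_2 are 1 so no torsion. So H_1 = Z^2.
rank ∂_2 = 17, rank ∂_3 = 0 ⇒ b_2 = 18 − 17 − 0 = 1. So H_2 = Z.

H_0 ≅ Z,  H_1 ≅ Z^2,  H_2 ≅ Z.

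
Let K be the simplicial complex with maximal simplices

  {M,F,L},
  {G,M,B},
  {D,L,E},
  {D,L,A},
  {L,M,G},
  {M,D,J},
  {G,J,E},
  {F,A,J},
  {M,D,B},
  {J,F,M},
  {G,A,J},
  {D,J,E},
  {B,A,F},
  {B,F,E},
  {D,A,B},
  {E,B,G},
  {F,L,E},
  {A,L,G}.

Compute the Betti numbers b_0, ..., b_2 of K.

b_0 = 1, b_1 = 2, b_2 = 1.

K has 9 vertices, 27 edges, 18 triangles.
rank ∂_0 = 0, rank ∂_1 = 8 ⇒ b_0 = 9 − 0 − 8 = 1; all invariant factors of ∂_1 are 1 so no torsion. So H_0 ≅ Z.
rank ∂_1 = 8, rank ∂_2 = 17 ⇒ b_1 = 27 − 8 − 17 = 2; all invariant factors of ∂_2 are 1 so no torsion. So H_1 ≅ Z^2.
rank ∂_2 = 17, rank ∂_3 = 0 ⇒ b_2 = 18 − 17 − 0 = 1. So H_2 ≅ Z.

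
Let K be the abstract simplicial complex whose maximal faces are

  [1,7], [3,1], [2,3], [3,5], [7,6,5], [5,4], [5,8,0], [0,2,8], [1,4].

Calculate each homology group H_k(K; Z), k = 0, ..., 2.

H_0 = Z,  H_1 = Z^3,  H_2 = 0.

K has 9 vertices, 14 edges, 3 triangles.
rank ∂_0 = 0, rank ∂_1 = 8 ⇒ b_0 = 9 − 0 − 8 = 1; all invariant factors of ∂_1 are 1 so no torsion. So H_0 = Z.
rank ∂_1 = 8, rank ∂_2 = 3 ⇒ b_1 = 14 − 8 − 3 = 3; all invariant factors of ∂_2 are 1 so no torsion. So H_1 = Z^3.
rank ∂_2 = 3, rank ∂_3 = 0 ⇒ b_2 = 3 − 3 − 0 = 0. So H_2 = 0.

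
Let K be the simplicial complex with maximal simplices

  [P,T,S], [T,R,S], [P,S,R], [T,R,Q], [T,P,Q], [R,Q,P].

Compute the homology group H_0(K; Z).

H_0 ≅ Z.

Fix the vertex order P < Q < R < S < T and write every simplex with vertices in increasing order. Then dim K = 2 and the simplices of K are:

  0-simplices (5): P, Q, R, S, T
  1-simplices (9): PQ, PR, PS, PT, QR, QT, RS, RT, ST
  2-simplices (6): PQR, PQT, PRS, PST, QRT, RST

so the chain groups are C_0 ≅ Z^5, C_1 ≅ Z^9, C_2 ≅ Z^6.

∂_1: C_1 → C_0 sends each edge [p,q] (with p < q) to q − p.
As a 5×9 matrix over Z this has rank 4, with invariant factors (1,1,1,1).

∂_2: C_2 → C_1 maps a triangle to the signed sum of its edges. For instance
  ∂PQT = QT − PT + PQ,
  ∂QRT = RT − QT + QR.
As a 9×6 matrix over Z this has rank 5, with invariant factors (1,1,1,1,1).

From H_k ≅ ker(∂_k) / im(∂_{k+1}) we obtain:

  H_0: rank C_0 − rank ∂_1 = 5 − 4 = 1, and the invariant factors of ∂_1 are all 1, so H_0 = Z.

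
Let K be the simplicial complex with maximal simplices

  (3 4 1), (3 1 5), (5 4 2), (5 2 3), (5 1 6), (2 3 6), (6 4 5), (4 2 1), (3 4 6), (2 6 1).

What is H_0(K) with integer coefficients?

Fix the vertex order 1 < 2 < 3 < 4 < 5 < 6 and write every simplex with vertices in increasing order. Then dim K = 2 and the simplices of K are:

  0-simplices (6): [1], [2], [3], [4], [5], [6]
  1-simplices (15): [1,2], [1,3], [1,4], [1,5], [1,6], [2,3], [2,4], [2,5], [2,6], [3,4], [3,5], [3,6], [4,5], [4,6], [5,6]
  2-simplices (10): [1,2,4], [1,2,6], [1,3,4], [1,3,5], [1,5,6], [2,3,5], [2,3,6], [2,4,5], [3,4,6], [4,5,6]

giving chain groups C_0 ≅ Z^6, C_1 ≅ Z^15, C_2 ≅ Z^10.

Boundary ∂_1: C_1 → C_0 is given by ∂[p,q] = [q] − [p].
This gives a 6×15 integer matrix of rank 5; reducing to Smith normal form yields diagonal entries (1,1,1,1,1).

∂_2: C_2 → C_1 acts by ∂[p,q,r] = [q,r] − [p,r] + [p,q]. For instance
  ∂[3,4,6] = [4,6] − [3,6] + [3,4],
  ∂[1,2,6] = [2,6] − [1,6] + [1,2].
The 15×10 boundary matrix has rank 10 and Smith normal form diag(1,1,1,1,1,1,1,1,1,2).

Now H_k = ker ∂_k / im ∂_{k+1}, so:

  H_0: rank C_0 − rank ∂_1 = 6 − 5 = 1, and the invariant factors of ∂_1 are all 1, so H_0 = Z.

(K is a triangulation of the real projective plane RP^2.)

H_0 ≅ Z.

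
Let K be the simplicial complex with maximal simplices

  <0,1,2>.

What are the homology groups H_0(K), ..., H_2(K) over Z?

Fix the vertex order 0 < 1 < 2 and write every simplex with vertices in increasing order. Then dim K = 2 and the simplices of K are:

  0-simplices (3): [0], [1], [2]
  1-simplices (3): [0,1], [0,2], [1,2]
  2-simplices (1): [0,1,2]

Hence C_0 ≅ Z^3, C_1 ≅ Z^3, C_2 ≅ Z^1.

∂_1: C_1 → C_0 sends each edge [p,q] (with p < q) to q − p. For instance
  ∂[1,2] = [2] − [1].
As a 3×3 matrix over Z this has rank 2, with invariant factors (1,1).

Boundary ∂_2: C_2 → C_1 acts by ∂[p,q,r] = [q,r] − [p,r] + [p,q]. For instance
  ∂[0,1,2] = [1,2] − [0,2] + [0,1].
The resulting 3×1 matrix has rank 1, and its Smith normal form has invariant factors (1).

Now H_k = ker ∂_k / im ∂_{k+1}, so:

  H_0: rank C_0 − rank ∂_1 = 3 − 2 = 1, and the invariant factors of ∂_1 are all 1, so H_0 ≅ Z.
  H_1: rank ker ∂_1 − rank ∂_2 = (3 − 2) − 1 = 0, and the invariant factors of ∂_2 are all 1, so H_1 ≅ 0.
  H_2: rank ker ∂_2 − rank ∂_3 = (1 − 1) − 0 = 0, and there is no ∂_3, so H_2 ≅ 0.

H_0 ≅ Z,  H_1 = 0,  H_2 = 0.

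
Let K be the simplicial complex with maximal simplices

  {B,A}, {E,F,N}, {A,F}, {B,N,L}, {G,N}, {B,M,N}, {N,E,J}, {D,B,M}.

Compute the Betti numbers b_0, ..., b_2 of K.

Fix the vertex order A < B < D < E < F < G < J < L < M < N and write every simplex with vertices in increasing order. Then dim K = 2 and the simplices of K are:

  0-simplices (10): A, B, D, E, F, G, J, L, M, N
  1-simplices (15): AB, AF, BD, BL, BM, BN, DM, EF, EJ, EN, FN, GN, JN, LN, MN
  2-simplices (5): BDM, BLN, BMN, EFN, EJN

giving chain groups C_0 ≅ Z^10, C_1 ≅ Z^15, C_2 ≅ Z^5.

The boundary map ∂_1: C_1 → C_0 maps an edge to its endpoints' difference, ∂[p,q] = q − p.
The resulting 10×15 matrix has rank 9, and its Smith normal form has invariant factors (1,1,1,1,1,1,1,1,1).

The boundary map ∂_2: C_2 → C_1 sends each 2-simplex [p,q,r] to [q,r] − [p,r] + [p,q]. For instance
  ∂EFN = FN − EN + EF,
  ∂BDM = DM − BM + BD.
The resulting 15×5 matrix has rank 5, and its Smith normal form has invariant factors (1,1,1,1,1).

Computing H_k = (kernel of ∂_k) / (image of ∂_{k+1}):

  H_0: rank C_0 − rank ∂_1 = 10 − 9 = 1, and the invariant factors of ∂_1 are all 1, so H_0 = Z.
  H_1: rank ker ∂_1 − rank ∂_2 = (15 − 9) − 5 = 1, and the invariant factors of ∂_2 are all 1, so H_1 = Z.
  H_2: rank ker ∂_2 − rank ∂_3 = (5 − 5) − 0 = 0, and there is no ∂_3, so H_2 = 0.

Hence the Betti numbers are b_0 = 1, b_1 = 1, b_2 = 0.

b_0 = 1, b_1 = 1, b_2 = 0.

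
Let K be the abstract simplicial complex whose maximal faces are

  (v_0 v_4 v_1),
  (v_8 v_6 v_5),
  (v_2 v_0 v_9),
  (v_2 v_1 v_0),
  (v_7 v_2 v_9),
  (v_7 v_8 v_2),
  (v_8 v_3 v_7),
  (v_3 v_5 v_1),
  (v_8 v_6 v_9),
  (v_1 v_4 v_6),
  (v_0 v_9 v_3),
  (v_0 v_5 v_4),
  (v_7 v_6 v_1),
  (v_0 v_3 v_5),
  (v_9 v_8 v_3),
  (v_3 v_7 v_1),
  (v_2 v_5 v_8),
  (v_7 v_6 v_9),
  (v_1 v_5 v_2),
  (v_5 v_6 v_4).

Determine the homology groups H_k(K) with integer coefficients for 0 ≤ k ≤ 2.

H_0 = Z,  H_1 = Z ⊕ Z/2Z,  H_2 = 0.

Take the total order v_0 < v_1 < v_2 < v_3 < v_4 < v_5 < v_6 < v_7 < v_8 < v_9 on the vertex set. Then K (dimension 2) consists of the simplices:

  0-simplices (10): [v_0], [v_1], [v_2], [v_3], [v_4], [v_5], [v_6], [v_7], [v_8], [v_9]
  1-simplices (30): (30 of them)
  2-simplices (20): (20 of them)

Hence C_0 ≅ Z^10, C_1 ≅ Z^30, C_2 ≅ Z^20.

∂_1: C_1 → C_0 maps an edge to its endpoints' difference, ∂[p,q] = q − p.
This gives a 10×30 integer matrix of rank 9; reducing to Smith normal form yields diagonal entries (1,1,1,1,1,1,1,1,1).

The boundary map ∂_2: C_2 → C_1 acts by ∂[p,q,r] = [q,r] − [p,r] + [p,q]. For instance
  ∂[v_3,v_7,v_8] = [v_7,v_8] − [v_3,v_8] + [v_3,v_7],
  ∂[v_2,v_7,v_8] = [v_7,v_8] − [v_2,v_8] + [v_2,v_7].
As a 30×20 matrix over Z this has rank 20, with invariant factors (1,1,1,1,1,1,1,1,1,1,1,1,1,1,1,1,1,1,1,2).

Now H_k = ker ∂_k / im ∂_{k+1}, so:

  H_0: rank C_0 − rank ∂_1 = 10 − 9 = 1, and the invariant factors of ∂_1 are all 1, so H_0 ≅ Z.
  H_1: rank ker ∂_1 − rank ∂_2 = (30 − 9) − 20 = 1, and ∂_2 has invariant factor 2 > 1, so H_1 ≅ Z ⊕ Z/2Z.
  H_2: rank ker ∂_2 − rank ∂_3 = (20 − 20) − 0 = 0, and there is no ∂_3, so H_2 ≅ 0.

As a check, the Euler characteristic is 10 − 30 + 20 = 0, which agrees with 1 − 1 + 0 = 0.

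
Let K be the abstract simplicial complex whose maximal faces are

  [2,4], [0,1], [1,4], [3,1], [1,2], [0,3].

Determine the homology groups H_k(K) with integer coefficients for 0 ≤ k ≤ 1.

K has 5 vertices, 6 edges.
rank ∂_0 = 0, rank ∂_1 = 4 ⇒ b_0 = 5 − 0 − 4 = 1; all invariant factors of ∂_1 are 1 so no torsion. So H_0 ≅ Z.
rank ∂_1 = 4, rank ∂_2 = 0 ⇒ b_1 = 6 − 4 − 0 = 2. So H_1 ≅ Z^2.

H_0 = Z,  H_1 = Z^2.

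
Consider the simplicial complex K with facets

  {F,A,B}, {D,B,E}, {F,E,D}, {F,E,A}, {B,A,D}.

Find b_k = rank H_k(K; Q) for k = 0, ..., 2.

b_0 = 1, b_1 = 1, b_2 = 0.

Order the vertices as A < B < D < E < F. Listing each simplex with vertices in this order, K has dimension 2 with simplices:

  0-simplices (5): A, B, D, E, F
  1-simplices (10): AB, AD, AE, AF, BD, BE, BF, DE, DF, EF
  2-simplices (5): ABD, ABF, AEF, BDE, DEF

Hence C_0 ≅ Z^5, C_1 ≅ Z^10, C_2 ≅ Z^5.

Boundary ∂_1: C_1 → C_0 maps an edge to its endpoints' difference, ∂[p,q] = q − p.
The 5×10 boundary matrix has rank 4 and Smith normal form diag(1,1,1,1).

The boundary map ∂_2: C_2 → C_1 acts by ∂[p,q,r] = [q,r] − [p,r] + [p,q]. For instance
  ∂ABD = BD − AD + AB,
  ∂DEF = EF − DF + DE.
The 10×5 boundary matrix has rank 5 and Smith normal form diag(1,1,1,1,1).

Computing H_k = (kernel of ∂_k) / (image of ∂_{k+1}):

  H_0: rank C_0 − rank ∂_1 = 5 − 4 = 1, and the invariant factors of ∂_1 are all 1, so H_0 ≅ Z.
  H_1: rank ker ∂_1 − rank ∂_2 = (10 − 4) − 5 = 1, and the invariant factors of ∂_2 are all 1, so H_1 ≅ Z.
  H_2: rank ker ∂_2 − rank ∂_3 = (5 − 5) − 0 = 0, and there is no ∂_3, so H_2 ≅ 0.

As a check, the Euler characteristic is 5 − 10 + 5 = 0, which agrees with 1 − 1 + 0 = 0.

Hence the Betti numbers are b_0 = 1, b_1 = 1, b_2 = 0.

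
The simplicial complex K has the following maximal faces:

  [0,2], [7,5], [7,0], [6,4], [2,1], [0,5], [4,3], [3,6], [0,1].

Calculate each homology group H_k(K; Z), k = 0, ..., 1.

H_0 ≅ Z^2,  H_1 ≅ Z^3.

We work with the vertex ordering 0 < 1 < 2 < 3 < 4 < 5 < 6 < 7. The simplices of K, each written with vertices in increasing order, are:

  0-simplices (8): [0], [1], [2], [3], [4], [5], [6], [7]
  1-simplices (9): [0,1], [0,2], [0,5], [0,7], [1,2], [3,4], [3,6], [4,6], [5,7]

giving chain groups C_0 ≅ Z^8, C_1 ≅ Z^9.

Boundary ∂_1: C_1 → C_0 sends each edge [p,q] (with p < q) to q − p. For instance
  ∂[4,6] = [6] − [4].
The resulting 8×9 matrix has rank 6, and its Smith normal form has invariant factors (1,1,1,1,1,1).

Now H_k = ker ∂_k / im ∂_{k+1}, so:

  H_0: rank C_0 − rank ∂_1 = 8 − 6 = 2, and the invariant factors of ∂_1 are all 1, so H_0 ≅ Z^2.
  H_1: rank ker ∂_1 − rank ∂_2 = (9 − 6) − 0 = 3, and there is no ∂_2, so H_1 ≅ Z^3.

As a check, the Euler characteristic is 8 − 9 = -1, which agrees with 2 − 3 = -1.
(K is a triangulation of the disjoint union of the circle S^1 and a wedge of 2 circles.)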